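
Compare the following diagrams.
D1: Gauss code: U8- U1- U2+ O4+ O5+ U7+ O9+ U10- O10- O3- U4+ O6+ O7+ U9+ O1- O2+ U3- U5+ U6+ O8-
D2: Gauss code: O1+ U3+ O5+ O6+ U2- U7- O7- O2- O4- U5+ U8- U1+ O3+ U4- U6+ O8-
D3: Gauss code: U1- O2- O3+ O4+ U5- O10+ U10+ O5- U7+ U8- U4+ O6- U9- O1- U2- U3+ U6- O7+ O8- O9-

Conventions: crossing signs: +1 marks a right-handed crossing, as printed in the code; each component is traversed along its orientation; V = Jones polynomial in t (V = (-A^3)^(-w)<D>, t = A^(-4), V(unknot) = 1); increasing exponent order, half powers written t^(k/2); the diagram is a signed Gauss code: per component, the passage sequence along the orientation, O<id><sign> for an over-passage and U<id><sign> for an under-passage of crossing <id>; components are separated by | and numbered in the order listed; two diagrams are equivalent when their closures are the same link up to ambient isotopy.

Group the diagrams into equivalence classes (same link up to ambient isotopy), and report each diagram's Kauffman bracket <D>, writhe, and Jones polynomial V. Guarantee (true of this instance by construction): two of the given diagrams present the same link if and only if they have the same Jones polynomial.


classes: {D1} | {D2} | {D3}
V(D1) = t + t^3 - t^4  [10 crossings, <D> = -A^-10 + A^-6 + A^2, w = +2]
V(D2) = 1  [8 crossings, <D> = 1, w = 0]
V(D3) = -t^-4 + t^-3 + t^-1  [10 crossings, <D> = A^-2 + A^6 - A^10, w = -2]
note: 3 values of V(t) split the 3 diagrams


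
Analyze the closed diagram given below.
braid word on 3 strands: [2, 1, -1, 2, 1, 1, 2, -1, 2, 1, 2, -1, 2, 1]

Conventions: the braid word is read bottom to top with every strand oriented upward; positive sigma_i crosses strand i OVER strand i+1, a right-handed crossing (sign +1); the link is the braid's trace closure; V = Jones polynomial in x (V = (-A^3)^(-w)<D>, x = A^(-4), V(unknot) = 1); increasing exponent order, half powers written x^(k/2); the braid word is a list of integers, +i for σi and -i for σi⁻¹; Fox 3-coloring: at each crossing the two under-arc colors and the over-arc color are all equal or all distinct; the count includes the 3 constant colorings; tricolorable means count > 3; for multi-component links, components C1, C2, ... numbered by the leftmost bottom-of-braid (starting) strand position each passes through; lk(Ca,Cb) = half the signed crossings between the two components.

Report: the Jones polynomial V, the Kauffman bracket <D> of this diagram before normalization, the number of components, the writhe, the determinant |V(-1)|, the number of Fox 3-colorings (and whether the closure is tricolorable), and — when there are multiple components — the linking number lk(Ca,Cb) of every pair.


V = x^3 + x^5 - x^8
<D> = -A^-8 + A^4 + A^12 (w = +8)
1 component over 14 crossings, w = +8
9 Fox colorings among 3^14, |V(-1)| = 3: tricolorable
why: the span of V is 5, forcing >= 5 crossings in any diagram


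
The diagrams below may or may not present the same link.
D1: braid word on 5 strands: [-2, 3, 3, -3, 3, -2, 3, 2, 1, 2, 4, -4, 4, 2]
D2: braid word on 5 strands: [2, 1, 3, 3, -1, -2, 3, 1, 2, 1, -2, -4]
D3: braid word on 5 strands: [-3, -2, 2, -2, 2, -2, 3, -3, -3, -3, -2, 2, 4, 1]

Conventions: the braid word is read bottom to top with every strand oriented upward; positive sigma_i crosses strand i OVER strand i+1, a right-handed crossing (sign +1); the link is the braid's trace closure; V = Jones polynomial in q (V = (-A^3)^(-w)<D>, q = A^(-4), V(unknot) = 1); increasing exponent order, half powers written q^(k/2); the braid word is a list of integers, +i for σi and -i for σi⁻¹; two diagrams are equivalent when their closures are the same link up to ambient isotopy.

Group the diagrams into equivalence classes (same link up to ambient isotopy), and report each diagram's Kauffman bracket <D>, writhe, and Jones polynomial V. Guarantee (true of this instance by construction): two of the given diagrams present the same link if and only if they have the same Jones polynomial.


equivalence classes: {D1, D2} | {D3}
D1 (bracket -A^-6 + A^-2 - A^2 + 2A^6 - A^10 + A^14; 14 crossings at w = +6): V = q - q^2 + 2q^3 - q^4 + q^5 - q^6
D2 (bracket -A^-12 + A^-8 - A^-4 + 2 - A^4 + A^8; 12 crossings at w = +4): V = q - q^2 + 2q^3 - q^4 + q^5 - q^6
V(D3) = -q^-4 + q^-3 + q^-1  (w -2, c 14, <D> = A^-2 + A^6 - A^10)
observation: 2 classes among 3 diagrams; unequal V(q) rules out equality


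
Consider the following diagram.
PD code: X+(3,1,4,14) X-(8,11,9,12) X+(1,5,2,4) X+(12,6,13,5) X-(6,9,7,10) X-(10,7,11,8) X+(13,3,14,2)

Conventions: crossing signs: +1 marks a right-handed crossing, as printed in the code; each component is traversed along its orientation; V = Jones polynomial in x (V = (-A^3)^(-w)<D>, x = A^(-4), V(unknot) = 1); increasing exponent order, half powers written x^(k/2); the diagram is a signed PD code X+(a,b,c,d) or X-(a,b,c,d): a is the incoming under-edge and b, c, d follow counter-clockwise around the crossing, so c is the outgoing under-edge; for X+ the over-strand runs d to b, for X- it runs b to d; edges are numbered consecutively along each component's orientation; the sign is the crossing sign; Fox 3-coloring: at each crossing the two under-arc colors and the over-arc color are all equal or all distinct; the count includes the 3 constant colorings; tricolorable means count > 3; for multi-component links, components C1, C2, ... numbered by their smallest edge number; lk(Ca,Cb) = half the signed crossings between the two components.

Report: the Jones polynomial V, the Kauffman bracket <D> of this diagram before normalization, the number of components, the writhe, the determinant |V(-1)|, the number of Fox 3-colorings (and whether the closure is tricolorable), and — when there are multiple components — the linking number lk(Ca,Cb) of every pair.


V(x) = -x^-3 + x^-2 - x^-1 + 3 - x + x^2 - x^3
bracket: A^-9 - A^-5 + A^-1 - 3A^3 + A^7 - A^11 + A^15, w = +1
1 component, writhe +1, over 7 crossings
det 9, colorings 27 of 3^7 — tricolorable
observation: palindromic: swapping x for 1/x fixes V


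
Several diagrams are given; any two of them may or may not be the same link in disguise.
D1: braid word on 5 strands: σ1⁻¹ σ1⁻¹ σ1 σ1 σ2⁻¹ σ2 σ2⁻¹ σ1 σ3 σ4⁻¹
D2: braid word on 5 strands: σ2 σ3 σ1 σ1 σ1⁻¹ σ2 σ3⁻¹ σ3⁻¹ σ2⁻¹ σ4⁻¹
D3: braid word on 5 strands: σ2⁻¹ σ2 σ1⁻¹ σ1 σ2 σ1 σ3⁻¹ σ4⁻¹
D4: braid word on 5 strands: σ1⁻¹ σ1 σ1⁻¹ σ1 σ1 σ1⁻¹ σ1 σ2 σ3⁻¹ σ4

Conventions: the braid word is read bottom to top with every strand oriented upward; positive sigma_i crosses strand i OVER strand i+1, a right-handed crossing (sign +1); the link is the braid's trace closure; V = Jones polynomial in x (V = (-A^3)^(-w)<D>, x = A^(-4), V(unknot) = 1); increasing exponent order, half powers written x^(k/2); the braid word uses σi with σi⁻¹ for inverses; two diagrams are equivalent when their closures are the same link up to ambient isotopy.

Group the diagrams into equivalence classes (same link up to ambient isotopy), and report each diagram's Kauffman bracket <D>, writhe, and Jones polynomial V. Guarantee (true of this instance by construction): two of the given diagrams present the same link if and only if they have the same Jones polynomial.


equivalence classes: {D1, D2, D3, D4}
D1 (bracket 1; 10 crossings at w = 0): V = 1
D2 (bracket 1; 10 crossings at w = 0): V = 1
D3 (bracket 1; 8 crossings at w = 0): V = 1
V(D4) = 1  (w +2, c 10, <D> = A^6)
key observation: one V(x) for all 4 diagrams — one class (guaranteed)


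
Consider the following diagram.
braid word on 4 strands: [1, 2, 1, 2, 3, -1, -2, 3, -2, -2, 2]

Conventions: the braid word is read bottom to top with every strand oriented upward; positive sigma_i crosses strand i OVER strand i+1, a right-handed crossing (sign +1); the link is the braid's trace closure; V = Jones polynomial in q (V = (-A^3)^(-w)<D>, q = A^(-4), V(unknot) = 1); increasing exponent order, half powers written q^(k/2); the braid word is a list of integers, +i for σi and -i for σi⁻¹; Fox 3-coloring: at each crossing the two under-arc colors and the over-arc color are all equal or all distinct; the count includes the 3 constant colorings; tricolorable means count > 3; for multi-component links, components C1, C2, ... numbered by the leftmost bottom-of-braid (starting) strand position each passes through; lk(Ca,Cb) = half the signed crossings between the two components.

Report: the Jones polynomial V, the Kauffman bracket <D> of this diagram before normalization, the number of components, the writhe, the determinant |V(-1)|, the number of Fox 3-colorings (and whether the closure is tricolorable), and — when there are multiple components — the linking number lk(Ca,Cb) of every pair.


V(q) = q + 2q^3 + q^5
bracket: -A^-11 - 2A^-3 - A^5, w = +3
3 components, writhe +3, over 11 crossings
lk(C1,C2) = +1
linking number lk(C1,C3) = 0
lk(C2,C3): +1
det 4, colorings 3 of 3^11 — not tricolorable
observation: the word shrinks to σ1 σ2 σ1 σ2 σ3 σ1⁻¹ σ2⁻¹ σ3 σ2⁻¹ after cancelling


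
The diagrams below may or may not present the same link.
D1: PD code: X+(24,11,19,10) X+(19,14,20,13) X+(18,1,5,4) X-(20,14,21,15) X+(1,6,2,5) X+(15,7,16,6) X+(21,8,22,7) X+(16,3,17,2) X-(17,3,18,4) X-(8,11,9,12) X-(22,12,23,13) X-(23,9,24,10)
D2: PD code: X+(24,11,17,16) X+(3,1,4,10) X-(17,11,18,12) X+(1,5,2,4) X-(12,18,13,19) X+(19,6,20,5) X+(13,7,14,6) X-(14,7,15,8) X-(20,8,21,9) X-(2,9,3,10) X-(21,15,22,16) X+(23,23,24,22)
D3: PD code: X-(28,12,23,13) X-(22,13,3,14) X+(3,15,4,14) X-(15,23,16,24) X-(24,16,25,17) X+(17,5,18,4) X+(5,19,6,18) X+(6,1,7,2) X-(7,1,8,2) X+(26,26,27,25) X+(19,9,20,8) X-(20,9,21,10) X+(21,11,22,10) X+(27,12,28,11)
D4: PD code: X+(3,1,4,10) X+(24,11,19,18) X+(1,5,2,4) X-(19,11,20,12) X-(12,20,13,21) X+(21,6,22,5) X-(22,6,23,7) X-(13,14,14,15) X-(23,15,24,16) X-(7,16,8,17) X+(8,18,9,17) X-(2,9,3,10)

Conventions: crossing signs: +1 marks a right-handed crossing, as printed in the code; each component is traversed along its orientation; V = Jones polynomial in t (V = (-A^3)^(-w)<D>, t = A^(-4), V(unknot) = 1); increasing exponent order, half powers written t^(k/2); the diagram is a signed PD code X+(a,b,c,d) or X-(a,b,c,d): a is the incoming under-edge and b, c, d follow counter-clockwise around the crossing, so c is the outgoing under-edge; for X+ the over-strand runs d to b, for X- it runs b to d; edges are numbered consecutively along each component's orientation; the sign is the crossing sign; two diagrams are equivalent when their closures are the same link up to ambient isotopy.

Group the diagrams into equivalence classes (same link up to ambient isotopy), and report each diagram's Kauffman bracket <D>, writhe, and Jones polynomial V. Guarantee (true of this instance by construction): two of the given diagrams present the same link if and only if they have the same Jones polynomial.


grouping into links: {D1} | {D2, D4} | {D3}
V(D1) = 1 + t + t^2 + t^3  (w +2, c 12, <D> = A^-6 + A^-2 + A^2 + A^6)
V(D2) = t^-3 + t^-2 + t^-1 + 1  [12 crossings, <D> = 1 + A^4 + A^8 + A^12, w = 0]
V(D3) = t^-2 + t^-1 + 2 + t - t^4  [14 crossings, <D> = -A^-10 + A^2 + 2A^6 + A^10 + A^14, w = +2]
V(D4) = t^-3 + t^-2 + t^-1 + 1  [12 crossings, <D> = A^-6 + A^-2 + A^2 + A^6, w = -2]
why: comparing 4 Jones polynomials yields 3 groups


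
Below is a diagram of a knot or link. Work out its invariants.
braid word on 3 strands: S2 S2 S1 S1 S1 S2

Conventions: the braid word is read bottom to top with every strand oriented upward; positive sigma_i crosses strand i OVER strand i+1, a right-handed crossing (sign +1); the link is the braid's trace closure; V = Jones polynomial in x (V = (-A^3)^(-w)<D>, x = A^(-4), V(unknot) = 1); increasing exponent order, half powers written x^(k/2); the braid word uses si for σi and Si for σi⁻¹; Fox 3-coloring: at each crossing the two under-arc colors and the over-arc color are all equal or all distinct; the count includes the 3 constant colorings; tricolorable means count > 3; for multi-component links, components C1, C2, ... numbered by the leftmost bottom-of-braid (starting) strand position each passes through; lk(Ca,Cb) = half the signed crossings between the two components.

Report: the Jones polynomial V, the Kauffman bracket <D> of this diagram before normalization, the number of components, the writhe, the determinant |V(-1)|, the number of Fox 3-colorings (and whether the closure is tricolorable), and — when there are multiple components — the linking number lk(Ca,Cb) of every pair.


V = x^-8 - 2x^-7 + x^-6 - 2x^-5 + 2x^-4 + x^-2
<D> = A^-10 + 2A^-2 - 2A^2 + A^6 - 2A^10 + A^14 (w = -6)
1 component over 6 crossings, w = -6
27 Fox colorings among 3^6, |V(-1)| = 9: tricolorable
why: det 9 = |V(-1)|; divisible by 3, so tricolorable


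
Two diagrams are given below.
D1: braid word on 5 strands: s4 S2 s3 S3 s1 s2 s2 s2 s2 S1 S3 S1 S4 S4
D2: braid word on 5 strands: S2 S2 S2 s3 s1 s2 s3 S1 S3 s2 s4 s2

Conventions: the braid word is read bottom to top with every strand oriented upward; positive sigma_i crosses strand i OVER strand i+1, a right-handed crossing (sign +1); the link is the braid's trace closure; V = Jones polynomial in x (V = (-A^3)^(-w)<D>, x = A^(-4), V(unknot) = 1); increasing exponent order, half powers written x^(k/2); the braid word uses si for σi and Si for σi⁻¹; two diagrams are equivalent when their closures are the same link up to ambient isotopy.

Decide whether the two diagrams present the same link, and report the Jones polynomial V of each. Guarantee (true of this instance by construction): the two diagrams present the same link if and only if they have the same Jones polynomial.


same link: no
V(D1) = x^-1 - 1 + 2x - 2x^2 + 2x^3 - 2x^4 + x^5  [14 crossings, <D> = A^-20 - 2A^-16 + 2A^-12 - 2A^-8 + 2A^-4 - 1 + A^4, w = 0]
V(D2) = 1  (w +2, c 12, <D> = A^6)
note: V(x) takes 2 values over 2 diagrams, fixing the grouping


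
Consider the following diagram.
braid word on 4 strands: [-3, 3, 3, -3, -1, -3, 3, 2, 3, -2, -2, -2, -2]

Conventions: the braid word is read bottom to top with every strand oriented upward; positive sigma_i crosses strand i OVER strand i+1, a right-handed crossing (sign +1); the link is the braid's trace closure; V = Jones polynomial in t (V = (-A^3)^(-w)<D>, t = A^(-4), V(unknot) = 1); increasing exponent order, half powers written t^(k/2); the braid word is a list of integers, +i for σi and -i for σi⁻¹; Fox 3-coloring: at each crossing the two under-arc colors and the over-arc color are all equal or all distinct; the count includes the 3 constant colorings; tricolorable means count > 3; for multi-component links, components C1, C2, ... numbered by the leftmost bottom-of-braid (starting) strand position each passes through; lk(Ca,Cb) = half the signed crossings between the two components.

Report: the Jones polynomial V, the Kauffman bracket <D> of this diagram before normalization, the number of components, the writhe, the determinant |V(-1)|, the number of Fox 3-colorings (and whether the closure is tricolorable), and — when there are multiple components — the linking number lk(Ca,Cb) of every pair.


V(t) = -t^-4 + t^-3 + t^-1
bracket: -A^-5 - A^3 + A^7, w = -3
1 component, writhe -3, over 13 crossings
det 3, colorings 9 of 3^13 — tricolorable
observation: w = -3 (over 13 crossings) is diagram-only; (-A^3)^(3) removes it from V


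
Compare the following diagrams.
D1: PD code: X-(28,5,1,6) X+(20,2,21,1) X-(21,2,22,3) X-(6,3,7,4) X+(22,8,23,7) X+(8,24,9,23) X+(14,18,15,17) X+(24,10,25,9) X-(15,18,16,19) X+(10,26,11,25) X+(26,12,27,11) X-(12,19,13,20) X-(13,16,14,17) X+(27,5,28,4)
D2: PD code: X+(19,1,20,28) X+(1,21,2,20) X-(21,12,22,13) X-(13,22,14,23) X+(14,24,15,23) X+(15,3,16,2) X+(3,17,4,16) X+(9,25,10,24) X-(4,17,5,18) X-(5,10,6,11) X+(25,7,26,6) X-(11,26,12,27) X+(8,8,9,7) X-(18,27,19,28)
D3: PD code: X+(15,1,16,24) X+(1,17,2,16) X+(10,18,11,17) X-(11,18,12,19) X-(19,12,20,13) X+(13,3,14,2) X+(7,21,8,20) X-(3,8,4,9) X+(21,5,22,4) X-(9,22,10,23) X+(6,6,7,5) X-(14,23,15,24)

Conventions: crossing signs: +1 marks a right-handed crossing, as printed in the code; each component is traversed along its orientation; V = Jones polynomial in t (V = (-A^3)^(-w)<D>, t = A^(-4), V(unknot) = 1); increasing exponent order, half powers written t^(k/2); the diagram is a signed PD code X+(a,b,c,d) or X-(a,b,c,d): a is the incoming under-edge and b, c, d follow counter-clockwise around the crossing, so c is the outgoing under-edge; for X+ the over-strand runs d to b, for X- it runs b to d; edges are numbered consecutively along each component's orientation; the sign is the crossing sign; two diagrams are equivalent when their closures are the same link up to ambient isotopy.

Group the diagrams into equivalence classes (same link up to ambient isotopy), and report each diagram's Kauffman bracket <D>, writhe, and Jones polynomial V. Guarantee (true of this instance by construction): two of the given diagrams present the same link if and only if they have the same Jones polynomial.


classes: {D1} | {D2, D3}
V(D1) = t^2 + t^4 - t^5 + t^6 - t^7  [14 crossings, <D> = -A^-22 + A^-18 - A^-14 + A^-10 + A^-2, w = +2]
V(D2) = -t^-3 + 3t^-2 - 3t^-1 + 4 - 4t + 3t^2 - 2t^3 + t^4  (w +2, c 14, <D> = A^-10 - 2A^-6 + 3A^-2 - 4A^2 + 4A^6 - 3A^10 + 3A^14 - A^18)
V(D3) = -t^-3 + 3t^-2 - 3t^-1 + 4 - 4t + 3t^2 - 2t^3 + t^4  [12 crossings, <D> = A^-10 - 2A^-6 + 3A^-2 - 4A^2 + 4A^6 - 3A^10 + 3A^14 - A^18, w = +2]
note: V(t) takes 2 values over 3 diagrams, fixing the grouping


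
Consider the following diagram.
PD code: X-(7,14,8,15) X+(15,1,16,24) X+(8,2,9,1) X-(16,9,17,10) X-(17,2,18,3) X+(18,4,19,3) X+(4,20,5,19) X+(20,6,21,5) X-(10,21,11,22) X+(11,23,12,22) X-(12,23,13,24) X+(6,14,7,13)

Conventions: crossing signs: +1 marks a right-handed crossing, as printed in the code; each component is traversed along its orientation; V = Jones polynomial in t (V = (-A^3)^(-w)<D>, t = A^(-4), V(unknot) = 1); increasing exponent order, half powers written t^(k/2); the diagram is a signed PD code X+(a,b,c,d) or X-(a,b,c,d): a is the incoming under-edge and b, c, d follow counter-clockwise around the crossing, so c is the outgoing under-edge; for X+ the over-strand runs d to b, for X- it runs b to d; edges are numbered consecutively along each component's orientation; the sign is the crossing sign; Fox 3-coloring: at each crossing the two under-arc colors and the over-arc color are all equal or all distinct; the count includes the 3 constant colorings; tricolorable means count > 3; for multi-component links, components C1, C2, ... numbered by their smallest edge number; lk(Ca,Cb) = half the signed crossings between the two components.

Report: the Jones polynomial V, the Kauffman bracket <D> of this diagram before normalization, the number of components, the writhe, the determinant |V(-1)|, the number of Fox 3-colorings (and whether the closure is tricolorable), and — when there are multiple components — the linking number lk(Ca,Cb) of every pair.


V(t) = t + t^3 - t^4
bracket: -A^-10 + A^-6 + A^2, w = +2
1 component, writhe +2, over 12 crossings
det 3, colorings 9 of 3^12 — tricolorable
observation: w = +2 shifts under R1 moves; the (-A^3)^(-2) factor cancels that in V


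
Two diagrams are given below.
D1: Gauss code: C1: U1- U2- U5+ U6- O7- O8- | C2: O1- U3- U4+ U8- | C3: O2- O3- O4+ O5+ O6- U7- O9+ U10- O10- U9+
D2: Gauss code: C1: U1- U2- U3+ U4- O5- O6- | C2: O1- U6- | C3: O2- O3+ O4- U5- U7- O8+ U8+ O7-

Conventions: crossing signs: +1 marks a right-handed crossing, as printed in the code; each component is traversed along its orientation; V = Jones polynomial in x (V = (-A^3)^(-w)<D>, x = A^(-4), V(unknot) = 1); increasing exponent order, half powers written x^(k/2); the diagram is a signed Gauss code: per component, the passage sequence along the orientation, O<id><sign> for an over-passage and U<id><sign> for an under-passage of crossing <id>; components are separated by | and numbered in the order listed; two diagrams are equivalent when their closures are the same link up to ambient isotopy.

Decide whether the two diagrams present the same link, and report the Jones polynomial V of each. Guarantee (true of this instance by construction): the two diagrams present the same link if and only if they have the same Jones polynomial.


equivalent: yes
D1 (bracket A^-8 + 2 + A^8; 10 crossings at w = -4): V = x^-5 + 2x^-3 + x^-1
V(D2) = x^-5 + 2x^-3 + x^-1  [8 crossings, <D> = A^-8 + 2 + A^8, w = -4]
observation: one V(x) for all 2 diagrams — one class (guaranteed)


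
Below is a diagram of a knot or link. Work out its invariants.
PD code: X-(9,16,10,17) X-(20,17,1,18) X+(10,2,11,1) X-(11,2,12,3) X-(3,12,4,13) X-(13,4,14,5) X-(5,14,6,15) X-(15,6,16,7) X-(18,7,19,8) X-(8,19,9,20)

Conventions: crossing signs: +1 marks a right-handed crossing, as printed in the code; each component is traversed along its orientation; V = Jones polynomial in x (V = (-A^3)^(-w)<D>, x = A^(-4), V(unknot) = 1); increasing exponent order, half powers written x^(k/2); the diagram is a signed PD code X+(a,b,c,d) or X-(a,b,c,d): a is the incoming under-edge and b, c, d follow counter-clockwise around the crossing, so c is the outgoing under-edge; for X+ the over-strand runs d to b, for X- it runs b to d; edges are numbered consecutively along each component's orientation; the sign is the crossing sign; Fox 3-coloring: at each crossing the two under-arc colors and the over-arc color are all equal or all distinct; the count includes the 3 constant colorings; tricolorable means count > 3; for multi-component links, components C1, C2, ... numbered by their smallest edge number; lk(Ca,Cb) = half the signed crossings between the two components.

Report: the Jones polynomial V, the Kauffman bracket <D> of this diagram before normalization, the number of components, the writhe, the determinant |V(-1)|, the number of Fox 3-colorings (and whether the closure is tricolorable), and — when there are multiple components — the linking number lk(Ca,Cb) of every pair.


V = -x^-10 + x^-9 - x^-8 + x^-7 - x^-6 + x^-5 + x^-3
<D> = A^-12 + A^-4 - 1 + A^4 - A^8 + A^12 - A^16 (w = -8)
1 component over 10 crossings, w = -8
3 Fox colorings among 3^10, |V(-1)| = 7: not tricolorable
why: |V(-1)| = 7: so not tricolorable, since 3 does not divide 7


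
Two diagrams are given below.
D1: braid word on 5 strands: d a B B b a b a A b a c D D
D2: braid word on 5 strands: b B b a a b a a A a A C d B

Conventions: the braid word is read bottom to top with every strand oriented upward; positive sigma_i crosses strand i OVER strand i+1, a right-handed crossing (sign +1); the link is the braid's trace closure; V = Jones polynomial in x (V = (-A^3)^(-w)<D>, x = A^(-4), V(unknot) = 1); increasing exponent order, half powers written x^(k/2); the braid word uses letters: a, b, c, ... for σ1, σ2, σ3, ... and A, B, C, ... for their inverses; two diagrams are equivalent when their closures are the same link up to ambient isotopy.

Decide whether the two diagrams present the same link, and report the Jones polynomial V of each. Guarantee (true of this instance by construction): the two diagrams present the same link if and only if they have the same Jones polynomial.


same link: no
V(D1) = x - x^2 + 2x^3 - x^4 + x^5 - x^6  [14 crossings, <D> = -A^-12 + A^-8 - A^-4 + 2 - A^4 + A^8, w = +4]
V(D2) = x + x^3 - x^4  [14 crossings, <D> = -A^-4 + 1 + A^8, w = +4]
insight: comparing 2 Jones polynomials yields 2 groups


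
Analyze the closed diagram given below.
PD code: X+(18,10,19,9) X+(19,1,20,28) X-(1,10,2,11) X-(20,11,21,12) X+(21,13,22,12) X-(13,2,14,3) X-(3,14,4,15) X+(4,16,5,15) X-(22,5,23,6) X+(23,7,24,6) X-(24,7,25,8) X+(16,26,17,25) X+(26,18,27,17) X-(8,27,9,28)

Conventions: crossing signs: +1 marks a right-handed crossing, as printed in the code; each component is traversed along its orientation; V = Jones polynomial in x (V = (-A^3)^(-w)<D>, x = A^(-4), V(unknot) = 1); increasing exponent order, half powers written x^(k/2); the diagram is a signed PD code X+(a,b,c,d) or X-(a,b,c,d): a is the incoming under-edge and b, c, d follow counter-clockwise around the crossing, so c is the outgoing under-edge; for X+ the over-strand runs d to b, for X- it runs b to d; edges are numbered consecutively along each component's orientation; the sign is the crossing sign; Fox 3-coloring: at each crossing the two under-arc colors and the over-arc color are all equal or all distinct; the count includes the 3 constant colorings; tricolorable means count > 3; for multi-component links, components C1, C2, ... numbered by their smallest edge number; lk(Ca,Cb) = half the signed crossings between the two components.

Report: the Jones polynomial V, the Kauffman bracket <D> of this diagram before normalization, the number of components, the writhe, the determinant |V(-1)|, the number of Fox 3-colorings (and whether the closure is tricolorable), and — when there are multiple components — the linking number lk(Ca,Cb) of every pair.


V(x) = -x^-3 + x^-2 - x^-1 + 3 - x + x^2 - x^3
bracket: -A^-12 + A^-8 - A^-4 + 3 - A^4 + A^8 - A^12, w = 0
1 component, writhe 0, over 14 crossings
det 9, colorings 27 of 3^14 — tricolorable
observation: w = 0 shifts under R1 moves; the (-A^3)^(0) factor cancels that in V


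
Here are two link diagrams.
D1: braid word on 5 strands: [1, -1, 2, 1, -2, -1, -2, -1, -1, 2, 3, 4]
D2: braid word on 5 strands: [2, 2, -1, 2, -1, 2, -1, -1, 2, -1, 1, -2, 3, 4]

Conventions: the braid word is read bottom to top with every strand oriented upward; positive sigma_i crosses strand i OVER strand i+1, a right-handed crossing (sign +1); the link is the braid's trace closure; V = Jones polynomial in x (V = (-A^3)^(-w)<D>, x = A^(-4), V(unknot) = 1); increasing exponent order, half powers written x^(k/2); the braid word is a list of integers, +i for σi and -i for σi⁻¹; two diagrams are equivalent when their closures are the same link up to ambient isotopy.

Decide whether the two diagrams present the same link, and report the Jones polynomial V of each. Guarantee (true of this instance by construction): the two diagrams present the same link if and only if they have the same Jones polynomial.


equivalent: no
D1 (bracket A^4 + A^12 - A^16; 12 crossings at w = 0): V = -x^-4 + x^-3 + x^-1
D2 (bracket A^-10 - 3A^-6 + 5A^-2 - 6A^2 + 7A^6 - 6A^10 + 5A^14 - 3A^18 + A^22; 14 crossings at w = +2): V = x^-4 - 3x^-3 + 5x^-2 - 6x^-1 + 7 - 6x + 5x^2 - 3x^3 + x^4
key observation: comparing 2 Jones polynomials yields 2 groups


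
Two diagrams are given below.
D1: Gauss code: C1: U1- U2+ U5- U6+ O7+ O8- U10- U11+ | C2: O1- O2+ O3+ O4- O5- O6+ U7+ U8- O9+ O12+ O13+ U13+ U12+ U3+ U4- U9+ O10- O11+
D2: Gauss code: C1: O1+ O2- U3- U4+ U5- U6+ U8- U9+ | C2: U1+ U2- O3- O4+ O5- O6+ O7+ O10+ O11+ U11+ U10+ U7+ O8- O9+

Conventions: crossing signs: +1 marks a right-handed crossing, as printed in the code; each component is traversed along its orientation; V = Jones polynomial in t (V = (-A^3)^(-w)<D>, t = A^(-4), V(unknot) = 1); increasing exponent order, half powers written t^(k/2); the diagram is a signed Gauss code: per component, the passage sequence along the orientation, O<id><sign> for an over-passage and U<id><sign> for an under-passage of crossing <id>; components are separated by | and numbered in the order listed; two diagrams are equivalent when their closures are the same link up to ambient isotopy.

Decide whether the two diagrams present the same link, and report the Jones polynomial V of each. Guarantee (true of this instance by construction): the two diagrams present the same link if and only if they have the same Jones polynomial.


equivalent: yes
D1 (bracket A^7 + A^11; 13 crossings at w = +3): V = -t^(-1/2) - t^(1/2)
V(D2) = -t^(-1/2) - t^(1/2)  (w +3, c 11, <D> = A^7 + A^11)
key observation: one V(t) for all 2 diagrams — one class (guaranteed)


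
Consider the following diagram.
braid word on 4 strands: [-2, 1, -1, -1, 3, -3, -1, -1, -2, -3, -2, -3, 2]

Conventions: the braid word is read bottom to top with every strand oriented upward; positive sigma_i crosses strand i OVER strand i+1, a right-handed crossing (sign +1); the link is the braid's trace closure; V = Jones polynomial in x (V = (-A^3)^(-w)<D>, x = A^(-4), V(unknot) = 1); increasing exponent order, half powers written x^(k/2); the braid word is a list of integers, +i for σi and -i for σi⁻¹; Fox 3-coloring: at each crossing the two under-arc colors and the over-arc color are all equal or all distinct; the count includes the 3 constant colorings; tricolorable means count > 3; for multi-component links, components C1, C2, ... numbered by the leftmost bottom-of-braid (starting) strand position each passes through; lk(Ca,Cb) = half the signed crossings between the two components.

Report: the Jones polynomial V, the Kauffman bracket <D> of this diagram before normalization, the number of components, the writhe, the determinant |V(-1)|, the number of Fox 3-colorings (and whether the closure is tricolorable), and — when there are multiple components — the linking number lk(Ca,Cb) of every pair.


V = x^-8 - 2x^-7 + x^-6 - 2x^-5 + 2x^-4 + x^-2
<D> = -A^-13 - 2A^-5 + 2A^-1 - A^3 + 2A^7 - A^11 (w = -7)
1 component over 13 crossings, w = -7
27 Fox colorings among 3^13, |V(-1)| = 9: tricolorable
why: w = -7 (over 13 crossings) is diagram-only; (-A^3)^(7) removes it from V


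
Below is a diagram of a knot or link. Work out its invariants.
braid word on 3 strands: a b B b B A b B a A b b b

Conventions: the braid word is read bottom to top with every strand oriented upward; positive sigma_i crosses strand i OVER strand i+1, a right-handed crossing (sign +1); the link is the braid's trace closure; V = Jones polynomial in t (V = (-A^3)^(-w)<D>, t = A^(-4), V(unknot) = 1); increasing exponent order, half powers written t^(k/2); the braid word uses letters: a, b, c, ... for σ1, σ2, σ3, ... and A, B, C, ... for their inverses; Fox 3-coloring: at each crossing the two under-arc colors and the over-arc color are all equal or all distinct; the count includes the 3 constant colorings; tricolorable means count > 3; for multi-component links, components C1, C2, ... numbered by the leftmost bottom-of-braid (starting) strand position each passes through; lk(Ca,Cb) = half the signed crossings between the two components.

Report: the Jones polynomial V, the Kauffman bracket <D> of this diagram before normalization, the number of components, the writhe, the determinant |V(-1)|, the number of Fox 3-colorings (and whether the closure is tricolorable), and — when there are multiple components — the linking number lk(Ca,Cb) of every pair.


V = -t^(1/2) - t^(3/2) - t^(5/2) + t^(9/2)
<D> = -A^-9 + A^-1 + A^3 + A^7 (w = +3)
2 components over 13 crossings, w = +3
lk(C1,C2): 0
27 Fox colorings among 3^14, |V(-1)| = 0: tricolorable
why: w = +3 (over 13 crossings) is diagram-only; (-A^3)^(-3) removes it from V


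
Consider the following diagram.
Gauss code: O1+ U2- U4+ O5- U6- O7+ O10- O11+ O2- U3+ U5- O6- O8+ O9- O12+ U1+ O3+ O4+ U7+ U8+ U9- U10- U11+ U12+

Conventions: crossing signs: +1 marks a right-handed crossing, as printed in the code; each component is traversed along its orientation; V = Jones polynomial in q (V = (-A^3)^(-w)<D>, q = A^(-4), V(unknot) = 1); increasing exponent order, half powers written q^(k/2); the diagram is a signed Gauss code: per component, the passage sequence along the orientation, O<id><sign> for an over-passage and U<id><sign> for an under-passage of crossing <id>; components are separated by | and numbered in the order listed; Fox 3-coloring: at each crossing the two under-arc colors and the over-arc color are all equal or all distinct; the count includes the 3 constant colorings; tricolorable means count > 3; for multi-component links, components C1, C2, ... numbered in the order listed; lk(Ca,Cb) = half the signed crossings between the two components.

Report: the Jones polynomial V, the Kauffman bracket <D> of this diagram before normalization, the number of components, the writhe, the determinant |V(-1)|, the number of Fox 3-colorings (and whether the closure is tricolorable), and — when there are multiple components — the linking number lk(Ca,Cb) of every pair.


V = -q^-1 + 2 - q + 2q^2 - q^3 + q^4 - q^5
<D> = -A^-14 + A^-10 - A^-6 + 2A^-2 - A^2 + 2A^6 - A^10 (w = +2)
1 component over 12 crossings, w = +2
9 Fox colorings among 3^12, |V(-1)| = 9: tricolorable
why: V spans 6 powers of q: at least 6 crossings in any diagram


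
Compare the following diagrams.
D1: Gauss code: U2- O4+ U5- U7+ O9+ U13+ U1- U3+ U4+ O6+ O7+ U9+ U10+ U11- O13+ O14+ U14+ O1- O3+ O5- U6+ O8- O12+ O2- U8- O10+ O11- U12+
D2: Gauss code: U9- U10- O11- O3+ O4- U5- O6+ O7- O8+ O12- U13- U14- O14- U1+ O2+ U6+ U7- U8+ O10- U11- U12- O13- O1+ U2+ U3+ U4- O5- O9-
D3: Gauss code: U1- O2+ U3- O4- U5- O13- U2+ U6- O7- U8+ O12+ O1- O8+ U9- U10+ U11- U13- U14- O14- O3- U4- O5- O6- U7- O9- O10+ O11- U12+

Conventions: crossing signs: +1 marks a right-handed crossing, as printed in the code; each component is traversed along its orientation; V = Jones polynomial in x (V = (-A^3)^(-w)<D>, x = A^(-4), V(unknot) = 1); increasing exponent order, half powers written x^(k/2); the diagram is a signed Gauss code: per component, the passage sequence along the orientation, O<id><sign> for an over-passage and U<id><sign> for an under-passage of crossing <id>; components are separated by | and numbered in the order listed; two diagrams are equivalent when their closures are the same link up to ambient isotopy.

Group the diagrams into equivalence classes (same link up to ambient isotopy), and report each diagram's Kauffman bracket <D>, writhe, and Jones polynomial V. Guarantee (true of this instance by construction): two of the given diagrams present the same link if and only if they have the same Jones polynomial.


classes: {D1} | {D2} | {D3}
V(D1) = x - x^2 + 2x^3 - x^4 + x^5 - x^6  [14 crossings, <D> = -A^-12 + A^-8 - A^-4 + 2 - A^4 + A^8, w = +4]
V(D2) = -x^-4 + x^-3 + x^-1  [14 crossings, <D> = A^-8 + 1 - A^4, w = -4]
V(D3) = -x^-9 + 2x^-8 - 3x^-7 + 3x^-6 - 3x^-5 + 3x^-4 - x^-3 + x^-2  (w -6, c 14, <D> = A^-10 - A^-6 + 3A^-2 - 3A^2 + 3A^6 - 3A^10 + 2A^14 - A^18)
insight: 3 values of V(x) split the 3 diagrams


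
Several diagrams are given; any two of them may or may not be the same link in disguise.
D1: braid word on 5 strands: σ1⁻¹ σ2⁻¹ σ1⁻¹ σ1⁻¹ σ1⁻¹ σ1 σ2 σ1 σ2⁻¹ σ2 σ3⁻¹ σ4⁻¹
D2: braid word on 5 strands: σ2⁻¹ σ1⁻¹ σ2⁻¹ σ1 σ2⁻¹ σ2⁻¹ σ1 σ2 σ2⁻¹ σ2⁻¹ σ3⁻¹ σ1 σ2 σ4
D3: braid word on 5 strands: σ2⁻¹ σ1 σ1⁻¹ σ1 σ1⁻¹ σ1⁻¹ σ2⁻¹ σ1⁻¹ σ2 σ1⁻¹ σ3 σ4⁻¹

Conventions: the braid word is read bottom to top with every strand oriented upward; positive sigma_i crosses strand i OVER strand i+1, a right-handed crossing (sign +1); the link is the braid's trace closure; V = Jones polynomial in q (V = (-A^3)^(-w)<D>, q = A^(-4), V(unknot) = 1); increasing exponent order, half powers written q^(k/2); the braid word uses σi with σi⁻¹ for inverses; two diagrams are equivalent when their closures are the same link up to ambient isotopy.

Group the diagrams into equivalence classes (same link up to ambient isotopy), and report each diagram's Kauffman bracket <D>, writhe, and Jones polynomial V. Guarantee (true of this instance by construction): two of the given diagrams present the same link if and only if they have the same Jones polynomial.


classes: {D1} | {D2} | {D3}
V(D1) = q^-3 + q^-2 + q^-1 + 1  [12 crossings, <D> = A^-12 + A^-8 + A^-4 + 1, w = -4]
V(D2) = q^-5 - 2q^-4 + 3q^-3 - q^-2 + 3q^-1 - 1 + q  [14 crossings, <D> = A^-10 - A^-6 + 3A^-2 - A^2 + 3A^6 - 2A^10 + A^14, w = -2]
V(D3) = q^-5 + 2q^-3 + q^-1  (w -4, c 12, <D> = A^-8 + 2 + A^8)
insight: V(q) takes 3 values over 3 diagrams, fixing the grouping


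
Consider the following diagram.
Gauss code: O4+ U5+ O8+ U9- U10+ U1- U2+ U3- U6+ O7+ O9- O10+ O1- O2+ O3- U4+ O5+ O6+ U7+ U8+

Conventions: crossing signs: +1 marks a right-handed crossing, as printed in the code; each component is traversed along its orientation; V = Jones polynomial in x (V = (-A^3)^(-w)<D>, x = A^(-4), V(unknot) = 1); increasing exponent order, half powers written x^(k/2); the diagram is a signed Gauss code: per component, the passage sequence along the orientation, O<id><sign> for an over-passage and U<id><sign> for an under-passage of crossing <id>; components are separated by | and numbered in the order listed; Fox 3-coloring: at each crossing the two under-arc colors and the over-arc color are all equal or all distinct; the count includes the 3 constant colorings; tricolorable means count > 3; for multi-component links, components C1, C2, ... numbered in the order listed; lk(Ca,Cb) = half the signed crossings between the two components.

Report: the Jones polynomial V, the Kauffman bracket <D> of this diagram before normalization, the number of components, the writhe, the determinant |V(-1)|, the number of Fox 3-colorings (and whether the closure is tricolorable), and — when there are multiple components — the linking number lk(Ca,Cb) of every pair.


V(x) = x - x^2 + 2x^3 - x^4 + x^5 - x^6
bracket: -A^-12 + A^-8 - A^-4 + 2 - A^4 + A^8, w = +4
1 component, writhe +4, over 10 crossings
det 7, colorings 3 of 3^10 — not tricolorable
observation: w = +4 (over 10 crossings) is diagram-only; (-A^3)^(-4) removes it from V


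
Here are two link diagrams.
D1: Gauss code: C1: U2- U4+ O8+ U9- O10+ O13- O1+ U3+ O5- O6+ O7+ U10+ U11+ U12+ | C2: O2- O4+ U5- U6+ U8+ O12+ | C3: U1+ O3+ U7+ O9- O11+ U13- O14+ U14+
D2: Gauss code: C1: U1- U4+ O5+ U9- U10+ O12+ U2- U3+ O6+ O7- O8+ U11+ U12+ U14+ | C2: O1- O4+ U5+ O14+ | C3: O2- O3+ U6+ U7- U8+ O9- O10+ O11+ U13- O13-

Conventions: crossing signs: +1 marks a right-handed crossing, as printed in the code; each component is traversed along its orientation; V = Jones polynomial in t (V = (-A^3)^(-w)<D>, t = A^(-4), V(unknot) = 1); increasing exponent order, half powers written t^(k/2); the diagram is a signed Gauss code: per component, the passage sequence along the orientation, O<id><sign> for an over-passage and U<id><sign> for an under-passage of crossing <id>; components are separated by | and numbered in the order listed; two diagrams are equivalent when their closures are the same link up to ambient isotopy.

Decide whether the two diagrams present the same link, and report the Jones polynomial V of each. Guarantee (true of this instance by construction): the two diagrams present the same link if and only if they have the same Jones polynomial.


same link: yes
V(D1) = t + 2t^3 + t^5  [14 crossings, <D> = A^-2 + 2A^6 + A^14, w = +6]
V(D2) = t + 2t^3 + t^5  [14 crossings, <D> = A^-8 + 2 + A^8, w = +4]
insight: one V(t) for all 2 diagrams — one class (guaranteed)


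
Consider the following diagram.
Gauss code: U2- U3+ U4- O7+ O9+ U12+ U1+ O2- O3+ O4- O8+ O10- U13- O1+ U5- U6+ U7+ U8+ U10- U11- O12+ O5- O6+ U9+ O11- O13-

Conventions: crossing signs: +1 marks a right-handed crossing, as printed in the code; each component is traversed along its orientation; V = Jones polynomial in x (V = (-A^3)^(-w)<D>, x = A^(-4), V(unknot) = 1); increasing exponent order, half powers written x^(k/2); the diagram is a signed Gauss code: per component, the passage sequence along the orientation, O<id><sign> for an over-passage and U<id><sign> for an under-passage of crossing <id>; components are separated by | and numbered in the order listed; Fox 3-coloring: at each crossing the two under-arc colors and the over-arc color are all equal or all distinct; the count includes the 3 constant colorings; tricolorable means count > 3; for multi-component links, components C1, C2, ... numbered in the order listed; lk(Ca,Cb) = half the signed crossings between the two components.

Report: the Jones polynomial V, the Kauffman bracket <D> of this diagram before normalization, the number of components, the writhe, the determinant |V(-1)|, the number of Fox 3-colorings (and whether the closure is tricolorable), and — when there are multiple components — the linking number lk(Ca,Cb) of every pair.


V = x^-2 - x^-1 + 2 - 2x + x^2 - x^3 + x^4
<D> = -A^-13 + A^-9 - A^-5 + 2A^-1 - 2A^3 + A^7 - A^11 (w = +1)
1 component over 13 crossings, w = +1
9 Fox colorings among 3^13, |V(-1)| = 9: tricolorable
why: |V(-1)| = 9: so tricolorable, since 3 divides 9
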